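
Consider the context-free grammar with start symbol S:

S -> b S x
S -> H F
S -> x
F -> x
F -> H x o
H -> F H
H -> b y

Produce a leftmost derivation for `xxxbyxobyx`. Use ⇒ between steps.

S ⇒ HF ⇒ FHF ⇒ xHF ⇒ xFHF ⇒ xxHF ⇒ xxFHF ⇒ xxHxoHF ⇒ xxFHxoHF ⇒ xxxHxoHF ⇒ xxxbyxoHF ⇒ xxxbyxobyF ⇒ xxxbyxobyx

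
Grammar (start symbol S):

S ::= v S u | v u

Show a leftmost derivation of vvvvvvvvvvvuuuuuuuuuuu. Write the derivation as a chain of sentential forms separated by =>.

S => vSu => vvSuu => vvvSuuu => vvvvSuuuu => vvvvvSuuuuu => vvvvvvSuuuuuu => vvvvvvvSuuuuuuu => vvvvvvvvSuuuuuuuu => vvvvvvvvvSuuuuuuuuu => vvvvvvvvvvSuuuuuuuuuu => vvvvvvvvvvvuuuuuuuuuuu

S => vSu   [S ::= v S u]
vSu => vvSuu   [S ::= v S u]
vvSuu => vvvSuuu   [S ::= v S u]
vvvSuuu => vvvvSuuuu   [S ::= v S u]
vvvvSuuuu => vvvvvSuuuuu   [S ::= v S u]
vvvvvSuuuuu => vvvvvvSuuuuuu   [S ::= v S u]
vvvvvvSuuuuuu => vvvvvvvSuuuuuuu   [S ::= v S u]
vvvvvvvSuuuuuuu => vvvvvvvvSuuuuuuuu   [S ::= v S u]
vvvvvvvvSuuuuuuuu => vvvvvvvvvSuuuuuuuuu   [S ::= v S u]
vvvvvvvvvSuuuuuuuuu => vvvvvvvvvvSuuuuuuuuuu   [S ::= v S u]
vvvvvvvvvvSuuuuuuuuuu => vvvvvvvvvvvuuuuuuuuuuu   [S ::= v u]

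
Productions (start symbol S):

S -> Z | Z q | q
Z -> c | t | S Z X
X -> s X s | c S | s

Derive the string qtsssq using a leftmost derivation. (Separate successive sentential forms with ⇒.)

S ⇒ Zq   [S -> Z q]
Zq ⇒ SZXq   [Z -> S Z X]
SZXq ⇒ qZXq   [S -> q]
qZXq ⇒ qtXq   [Z -> t]
qtXq ⇒ qtsXsq   [X -> s X s]
qtsXsq ⇒ qtsssq   [X -> s]

S⇒Zq⇒SZXq⇒qZXq⇒qtXq⇒qtsXsq⇒qtsssq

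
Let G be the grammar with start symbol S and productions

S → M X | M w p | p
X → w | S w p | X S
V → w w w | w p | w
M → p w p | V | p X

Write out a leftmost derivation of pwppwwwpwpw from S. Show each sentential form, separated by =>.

S => MX => pXX => pSwpX => pMXwpX => pVXwpX => pwpXwpX => pwpSwpwpX => pwpMXwpwpX => pwppXXwpwpX => pwppwXwpwpX => pwppwwwpwpX => pwppwwwpwpw

S => MX   [S → M X]
MX => pXX   [M → p X]
pXX => pSwpX   [X → S w p]
pSwpX => pMXwpX   [S → M X]
pMXwpX => pVXwpX   [M → V]
pVXwpX => pwpXwpX   [V → w p]
pwpXwpX => pwpSwpwpX   [X → S w p]
pwpSwpwpX => pwpMXwpwpX   [S → M X]
pwpMXwpwpX => pwppXXwpwpX   [M → p X]
pwppXXwpwpX => pwppwXwpwpX   [X → w]
pwppwXwpwpX => pwppwwwpwpX   [X → w]
pwppwwwpwpX => pwppwwwpwpw   [X → w]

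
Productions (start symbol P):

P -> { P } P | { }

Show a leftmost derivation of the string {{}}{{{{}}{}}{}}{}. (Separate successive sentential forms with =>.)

P => {P}P => {{}}P => {{}}{P}P => {{}}{{P}P}P => {{}}{{{P}P}P}P => {{}}{{{{}}P}P}P => {{}}{{{{}}{}}P}P => {{}}{{{{}}{}}{}}P => {{}}{{{{}}{}}{}}{}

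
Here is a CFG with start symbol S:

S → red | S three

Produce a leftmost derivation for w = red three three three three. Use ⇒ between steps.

S ⇒ S three ⇒ S three three ⇒ S three three three ⇒ S three three three three ⇒ red three three three three

S ⇒ S three   [S → S three]
S three ⇒ S three three   [S → S three]
S three three ⇒ S three three three   [S → S three]
S three three three ⇒ S three three three three   [S → S three]
S three three three three ⇒ red three three three three   [S → red]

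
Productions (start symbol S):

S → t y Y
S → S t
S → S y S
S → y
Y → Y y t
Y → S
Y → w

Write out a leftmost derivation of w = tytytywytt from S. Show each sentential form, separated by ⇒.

S⇒tyY⇒tyS⇒tySt⇒tytyYt⇒tytySt⇒tytytyYt⇒tytytyYytt⇒tytytywytt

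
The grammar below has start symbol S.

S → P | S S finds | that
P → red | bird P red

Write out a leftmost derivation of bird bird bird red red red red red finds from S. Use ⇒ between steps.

S ⇒ S S finds ⇒ P S finds ⇒ bird P red S finds ⇒ bird bird P red red S finds ⇒ bird bird bird P red red red S finds ⇒ bird bird bird red red red red S finds ⇒ bird bird bird red red red red P finds ⇒ bird bird bird red red red red red finds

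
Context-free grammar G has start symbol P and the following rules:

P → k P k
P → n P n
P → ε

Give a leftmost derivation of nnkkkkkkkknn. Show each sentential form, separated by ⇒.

P ⇒ nPn   [P → n P n]
nPn ⇒ nnPnn   [P → n P n]
nnPnn ⇒ nnkPknn   [P → k P k]
nnkPknn ⇒ nnkkPkknn   [P → k P k]
nnkkPkknn ⇒ nnkkkPkkknn   [P → k P k]
nnkkkPkkknn ⇒ nnkkkkPkkkknn   [P → k P k]
nnkkkkPkkkknn ⇒ nnkkkkkkkknn   [P → ε]

P ⇒ nPn ⇒ nnPnn ⇒ nnkPknn ⇒ nnkkPkknn ⇒ nnkkkPkkknn ⇒ nnkkkkPkkkknn ⇒ nnkkkkkkkknn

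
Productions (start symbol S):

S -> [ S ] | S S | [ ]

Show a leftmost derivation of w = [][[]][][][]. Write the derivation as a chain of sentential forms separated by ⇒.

S ⇒ SS ⇒ SSS ⇒ SSSS ⇒ SSSSS ⇒ []SSSS ⇒ [][S]SSS ⇒ [][[]]SSS ⇒ [][[]][]SS ⇒ [][[]][][]S ⇒ [][[]][][][]

S ⇒ SS   [S -> S S]
SS ⇒ SSS   [S -> S S]
SSS ⇒ SSSS   [S -> S S]
SSSS ⇒ SSSSS   [S -> S S]
SSSSS ⇒ []SSSS   [S -> [ ]]
[]SSSS ⇒ [][S]SSS   [S -> [ S ]]
[][S]SSS ⇒ [][[]]SSS   [S -> [ ]]
[][[]]SSS ⇒ [][[]][]SS   [S -> [ ]]
[][[]][]SS ⇒ [][[]][][]S   [S -> [ ]]
[][[]][][]S ⇒ [][[]][][][]   [S -> [ ]]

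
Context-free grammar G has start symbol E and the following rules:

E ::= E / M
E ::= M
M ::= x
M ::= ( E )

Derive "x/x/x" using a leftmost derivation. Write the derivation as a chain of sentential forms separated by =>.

E=>E/M=>E/M/M=>M/M/M=>x/M/M=>x/x/M=>x/x/x

E => E/M   [E ::= E / M]
E/M => E/M/M   [E ::= E / M]
E/M/M => M/M/M   [E ::= M]
M/M/M => x/M/M   [M ::= x]
x/M/M => x/x/M   [M ::= x]
x/x/M => x/x/x   [M ::= x]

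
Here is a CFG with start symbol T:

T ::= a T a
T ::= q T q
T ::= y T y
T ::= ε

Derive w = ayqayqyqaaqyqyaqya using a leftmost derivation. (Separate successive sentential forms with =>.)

T => aTa   [T ::= a T a]
aTa => ayTya   [T ::= y T y]
ayTya => ayqTqya   [T ::= q T q]
ayqTqya => ayqaTaqya   [T ::= a T a]
ayqaTaqya => ayqayTyaqya   [T ::= y T y]
ayqayTyaqya => ayqayqTqyaqya   [T ::= q T q]
ayqayqTqyaqya => ayqayqyTyqyaqya   [T ::= y T y]
ayqayqyTyqyaqya => ayqayqyqTqyqyaqya   [T ::= q T q]
ayqayqyqTqyqyaqya => ayqayqyqaTaqyqyaqya   [T ::= a T a]
ayqayqyqaTaqyqyaqya => ayqayqyqaaqyqyaqya   [T ::= ε]

T => aTa => ayTya => ayqTqya => ayqaTaqya => ayqayTyaqya => ayqayqTqyaqya => ayqayqyTyqyaqya => ayqayqyqTqyqyaqya => ayqayqyqaTaqyqyaqya => ayqayqyqaaqyqyaqya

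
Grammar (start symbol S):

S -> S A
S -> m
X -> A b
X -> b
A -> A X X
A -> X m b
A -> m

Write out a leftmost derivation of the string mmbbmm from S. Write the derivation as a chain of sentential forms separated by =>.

S=>SA=>SAA=>SAAA=>mAAA=>mAXXAA=>mmXXAA=>mmbXAA=>mmbbAA=>mmbbmA=>mmbbmm

S => SA   [S -> S A]
SA => SAA   [S -> S A]
SAA => SAAA   [S -> S A]
SAAA => mAAA   [S -> m]
mAAA => mAXXAA   [A -> A X X]
mAXXAA => mmXXAA   [A -> m]
mmXXAA => mmbXAA   [X -> b]
mmbXAA => mmbbAA   [X -> b]
mmbbAA => mmbbmA   [A -> m]
mmbbmA => mmbbmm   [A -> m]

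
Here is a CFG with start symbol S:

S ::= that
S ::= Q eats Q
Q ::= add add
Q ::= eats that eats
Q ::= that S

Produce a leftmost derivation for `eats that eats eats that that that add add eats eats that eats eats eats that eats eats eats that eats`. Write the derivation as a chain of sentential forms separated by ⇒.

S ⇒ Q eats Q   [S ::= Q eats Q]
Q eats Q ⇒ eats that eats eats Q   [Q ::= eats that eats]
eats that eats eats Q ⇒ eats that eats eats that S   [Q ::= that S]
eats that eats eats that S ⇒ eats that eats eats that Q eats Q   [S ::= Q eats Q]
eats that eats eats that Q eats Q ⇒ eats that eats eats that that S eats Q   [Q ::= that S]
eats that eats eats that that S eats Q ⇒ eats that eats eats that that Q eats Q eats Q   [S ::= Q eats Q]
eats that eats eats that that Q eats Q eats Q ⇒ eats that eats eats that that that S eats Q eats Q   [Q ::= that S]
eats that eats eats that that that S eats Q eats Q ⇒ eats that eats eats that that that Q eats Q eats Q eats Q   [S ::= Q eats Q]
eats that eats eats that that that Q eats Q eats Q eats Q ⇒ eats that eats eats that that that add add eats Q eats Q eats Q   [Q ::= add add]
eats that eats eats that that that add add eats Q eats Q eats Q ⇒ eats that eats eats that that that add add eats eats that eats eats Q eats Q   [Q ::= eats that eats]
eats that eats eats that that that add add eats eats that eats eats Q eats Q ⇒ eats that eats eats that that that add add eats eats that eats eats eats that eats eats Q   [Q ::= eats that eats]
eats that eats eats that that that add add eats eats that eats eats eats that eats eats Q ⇒ eats that eats eats that that that add add eats eats that eats eats eats that eats eats eats that eats   [Q ::= eats that eats]

S ⇒ Q eats Q ⇒ eats that eats eats Q ⇒ eats that eats eats that S ⇒ eats that eats eats that Q eats Q ⇒ eats that eats eats that that S eats Q ⇒ eats that eats eats that that Q eats Q eats Q ⇒ eats that eats eats that that that S eats Q eats Q ⇒ eats that eats eats that that that Q eats Q eats Q eats Q ⇒ eats that eats eats that that that add add eats Q eats Q eats Q ⇒ eats that eats eats that that that add add eats eats that eats eats Q eats Q ⇒ eats that eats eats that that that add add eats eats that eats eats eats that eats eats Q ⇒ eats that eats eats that that that add add eats eats that eats eats eats that eats eats eats that eats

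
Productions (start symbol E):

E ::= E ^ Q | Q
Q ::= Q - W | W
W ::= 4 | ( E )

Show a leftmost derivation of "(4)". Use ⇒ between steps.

E ⇒ Q   [E ::= Q]
Q ⇒ W   [Q ::= W]
W ⇒ (E)   [W ::= ( E )]
(E) ⇒ (Q)   [E ::= Q]
(Q) ⇒ (W)   [Q ::= W]
(W) ⇒ (4)   [W ::= 4]

E ⇒ Q ⇒ W ⇒ (E) ⇒ (Q) ⇒ (W) ⇒ (4)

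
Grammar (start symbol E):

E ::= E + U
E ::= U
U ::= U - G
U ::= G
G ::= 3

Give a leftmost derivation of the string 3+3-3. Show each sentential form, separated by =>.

E => E+U => U+U => G+U => 3+U => 3+U-G => 3+G-G => 3+3-G => 3+3-3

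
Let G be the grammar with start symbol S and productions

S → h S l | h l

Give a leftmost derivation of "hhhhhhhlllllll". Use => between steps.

S => hSl => hhSll => hhhSlll => hhhhSllll => hhhhhSlllll => hhhhhhSllllll => hhhhhhhlllllll

S => hSl   [S → h S l]
hSl => hhSll   [S → h S l]
hhSll => hhhSlll   [S → h S l]
hhhSlll => hhhhSllll   [S → h S l]
hhhhSllll => hhhhhSlllll   [S → h S l]
hhhhhSlllll => hhhhhhSllllll   [S → h S l]
hhhhhhSllllll => hhhhhhhlllllll   [S → h l]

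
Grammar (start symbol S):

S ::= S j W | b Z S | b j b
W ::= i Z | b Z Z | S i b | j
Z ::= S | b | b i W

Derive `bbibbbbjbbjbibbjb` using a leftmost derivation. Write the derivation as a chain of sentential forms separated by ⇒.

S ⇒ bZS   [S ::= b Z S]
bZS ⇒ bbiWS   [Z ::= b i W]
bbiWS ⇒ bbiSibS   [W ::= S i b]
bbiSibS ⇒ bbibZSibS   [S ::= b Z S]
bbibZSibS ⇒ bbibSSibS   [Z ::= S]
bbibSSibS ⇒ bbibbZSSibS   [S ::= b Z S]
bbibbZSSibS ⇒ bbibbbSSibS   [Z ::= b]
bbibbbSSibS ⇒ bbibbbbjbSibS   [S ::= b j b]
bbibbbbjbSibS ⇒ bbibbbbjbbjbibS   [S ::= b j b]
bbibbbbjbbjbibS ⇒ bbibbbbjbbjbibbjb   [S ::= b j b]

S ⇒ bZS ⇒ bbiWS ⇒ bbiSibS ⇒ bbibZSibS ⇒ bbibSSibS ⇒ bbibbZSSibS ⇒ bbibbbSSibS ⇒ bbibbbbjbSibS ⇒ bbibbbbjbbjbibS ⇒ bbibbbbjbbjbibbjb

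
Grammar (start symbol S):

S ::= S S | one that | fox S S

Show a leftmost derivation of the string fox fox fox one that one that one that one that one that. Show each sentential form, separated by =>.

S => S S => fox S S S => fox fox S S S S => fox fox fox S S S S S => fox fox fox one that S S S S => fox fox fox one that one that S S S => fox fox fox one that one that one that S S => fox fox fox one that one that one that one that S => fox fox fox one that one that one that one that one that

S => S S   [S ::= S S]
S S => fox S S S   [S ::= fox S S]
fox S S S => fox fox S S S S   [S ::= fox S S]
fox fox S S S S => fox fox fox S S S S S   [S ::= fox S S]
fox fox fox S S S S S => fox fox fox one that S S S S   [S ::= one that]
fox fox fox one that S S S S => fox fox fox one that one that S S S   [S ::= one that]
fox fox fox one that one that S S S => fox fox fox one that one that one that S S   [S ::= one that]
fox fox fox one that one that one that S S => fox fox fox one that one that one that one that S   [S ::= one that]
fox fox fox one that one that one that one that S => fox fox fox one that one that one that one that one that   [S ::= one that]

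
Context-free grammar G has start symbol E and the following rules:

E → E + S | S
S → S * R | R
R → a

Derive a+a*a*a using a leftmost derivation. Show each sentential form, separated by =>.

E => E+S   [E → E + S]
E+S => S+S   [E → S]
S+S => R+S   [S → R]
R+S => a+S   [R → a]
a+S => a+S*R   [S → S * R]
a+S*R => a+S*R*R   [S → S * R]
a+S*R*R => a+R*R*R   [S → R]
a+R*R*R => a+a*R*R   [R → a]
a+a*R*R => a+a*a*R   [R → a]
a+a*a*R => a+a*a*a   [R → a]

E=>E+S=>S+S=>R+S=>a+S=>a+S*R=>a+S*R*R=>a+R*R*R=>a+a*R*R=>a+a*a*R=>a+a*a*a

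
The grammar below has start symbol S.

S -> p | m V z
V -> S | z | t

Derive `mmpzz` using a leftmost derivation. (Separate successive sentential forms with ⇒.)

S ⇒ mVz ⇒ mSz ⇒ mmVzz ⇒ mmSzz ⇒ mmpzz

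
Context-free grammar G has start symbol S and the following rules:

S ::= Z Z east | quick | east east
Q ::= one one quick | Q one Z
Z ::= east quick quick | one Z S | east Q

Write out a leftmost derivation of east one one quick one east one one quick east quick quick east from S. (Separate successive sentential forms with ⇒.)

S ⇒ Z Z east ⇒ east Q Z east ⇒ east Q one Z Z east ⇒ east one one quick one Z Z east ⇒ east one one quick one east Q Z east ⇒ east one one quick one east one one quick Z east ⇒ east one one quick one east one one quick east quick quick east

S ⇒ Z Z east   [S ::= Z Z east]
Z Z east ⇒ east Q Z east   [Z ::= east Q]
east Q Z east ⇒ east Q one Z Z east   [Q ::= Q one Z]
east Q one Z Z east ⇒ east one one quick one Z Z east   [Q ::= one one quick]
east one one quick one Z Z east ⇒ east one one quick one east Q Z east   [Z ::= east Q]
east one one quick one east Q Z east ⇒ east one one quick one east one one quick Z east   [Q ::= one one quick]
east one one quick one east one one quick Z east ⇒ east one one quick one east one one quick east quick quick east   [Z ::= east quick quick]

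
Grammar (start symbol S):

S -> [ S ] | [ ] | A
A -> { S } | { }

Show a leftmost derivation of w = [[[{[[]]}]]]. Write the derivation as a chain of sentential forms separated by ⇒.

S ⇒ [S] ⇒ [[S]] ⇒ [[[S]]] ⇒ [[[A]]] ⇒ [[[{S}]]] ⇒ [[[{[S]}]]] ⇒ [[[{[[]]}]]]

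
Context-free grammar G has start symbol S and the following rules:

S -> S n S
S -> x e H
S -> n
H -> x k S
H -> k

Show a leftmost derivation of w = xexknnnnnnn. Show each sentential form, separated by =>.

S=>SnS=>SnSnS=>xeHnSnS=>xexkSnSnS=>xexknnSnS=>xexknnSnSnS=>xexknnnnSnS=>xexknnnnnnS=>xexknnnnnnn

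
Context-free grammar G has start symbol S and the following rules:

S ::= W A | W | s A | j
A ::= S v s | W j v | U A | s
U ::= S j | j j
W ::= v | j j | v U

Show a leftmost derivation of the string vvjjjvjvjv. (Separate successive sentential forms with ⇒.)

S ⇒ WA ⇒ vA ⇒ vUA ⇒ vSjA ⇒ vWAjA ⇒ vvAjA ⇒ vvWjvjA ⇒ vvjjjvjA ⇒ vvjjjvjWjv ⇒ vvjjjvjvjv

S ⇒ WA   [S ::= W A]
WA ⇒ vA   [W ::= v]
vA ⇒ vUA   [A ::= U A]
vUA ⇒ vSjA   [U ::= S j]
vSjA ⇒ vWAjA   [S ::= W A]
vWAjA ⇒ vvAjA   [W ::= v]
vvAjA ⇒ vvWjvjA   [A ::= W j v]
vvWjvjA ⇒ vvjjjvjA   [W ::= j j]
vvjjjvjA ⇒ vvjjjvjWjv   [A ::= W j v]
vvjjjvjWjv ⇒ vvjjjvjvjv   [W ::= v]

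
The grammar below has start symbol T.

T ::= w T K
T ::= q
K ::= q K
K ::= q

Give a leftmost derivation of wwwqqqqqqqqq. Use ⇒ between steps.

T ⇒ wTK ⇒ wwTKK ⇒ wwwTKKK ⇒ wwwqKKK ⇒ wwwqqKKK ⇒ wwwqqqKKK ⇒ wwwqqqqKKK ⇒ wwwqqqqqKKK ⇒ wwwqqqqqqKK ⇒ wwwqqqqqqqKK ⇒ wwwqqqqqqqqK ⇒ wwwqqqqqqqqq

T ⇒ wTK   [T ::= w T K]
wTK ⇒ wwTKK   [T ::= w T K]
wwTKK ⇒ wwwTKKK   [T ::= w T K]
wwwTKKK ⇒ wwwqKKK   [T ::= q]
wwwqKKK ⇒ wwwqqKKK   [K ::= q K]
wwwqqKKK ⇒ wwwqqqKKK   [K ::= q K]
wwwqqqKKK ⇒ wwwqqqqKKK   [K ::= q K]
wwwqqqqKKK ⇒ wwwqqqqqKKK   [K ::= q K]
wwwqqqqqKKK ⇒ wwwqqqqqqKK   [K ::= q]
wwwqqqqqqKK ⇒ wwwqqqqqqqKK   [K ::= q K]
wwwqqqqqqqKK ⇒ wwwqqqqqqqqK   [K ::= q]
wwwqqqqqqqqK ⇒ wwwqqqqqqqqq   [K ::= q]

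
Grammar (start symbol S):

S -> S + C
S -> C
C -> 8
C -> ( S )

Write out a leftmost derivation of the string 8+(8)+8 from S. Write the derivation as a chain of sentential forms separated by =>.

S => S+C => S+C+C => C+C+C => 8+C+C => 8+(S)+C => 8+(C)+C => 8+(8)+C => 8+(8)+8

S => S+C   [S -> S + C]
S+C => S+C+C   [S -> S + C]
S+C+C => C+C+C   [S -> C]
C+C+C => 8+C+C   [C -> 8]
8+C+C => 8+(S)+C   [C -> ( S )]
8+(S)+C => 8+(C)+C   [S -> C]
8+(C)+C => 8+(8)+C   [C -> 8]
8+(8)+C => 8+(8)+8   [C -> 8]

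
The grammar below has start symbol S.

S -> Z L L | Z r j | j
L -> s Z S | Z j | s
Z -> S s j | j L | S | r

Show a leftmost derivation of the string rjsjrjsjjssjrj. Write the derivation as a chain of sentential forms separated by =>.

S => Zrj => Ssjrj => ZLLsjrj => rLLsjrj => rZjLsjrj => rSsjjLsjrj => rZrjsjjLsjrj => rSsjrjsjjLsjrj => rjsjrjsjjLsjrj => rjsjrjsjjssjrj

S => Zrj   [S -> Z r j]
Zrj => Ssjrj   [Z -> S s j]
Ssjrj => ZLLsjrj   [S -> Z L L]
ZLLsjrj => rLLsjrj   [Z -> r]
rLLsjrj => rZjLsjrj   [L -> Z j]
rZjLsjrj => rSsjjLsjrj   [Z -> S s j]
rSsjjLsjrj => rZrjsjjLsjrj   [S -> Z r j]
rZrjsjjLsjrj => rSsjrjsjjLsjrj   [Z -> S s j]
rSsjrjsjjLsjrj => rjsjrjsjjLsjrj   [S -> j]
rjsjrjsjjLsjrj => rjsjrjsjjssjrj   [L -> s]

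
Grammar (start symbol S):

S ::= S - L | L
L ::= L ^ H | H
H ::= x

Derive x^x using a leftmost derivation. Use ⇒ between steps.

S ⇒ L   [S ::= L]
L ⇒ L^H   [L ::= L ^ H]
L^H ⇒ H^H   [L ::= H]
H^H ⇒ x^H   [H ::= x]
x^H ⇒ x^x   [H ::= x]

S ⇒ L ⇒ L^H ⇒ H^H ⇒ x^H ⇒ x^x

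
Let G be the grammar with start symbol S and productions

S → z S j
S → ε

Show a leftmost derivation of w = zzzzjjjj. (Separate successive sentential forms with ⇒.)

S⇒zSj⇒zzSjj⇒zzzSjjj⇒zzzzSjjjj⇒zzzzjjjj

S ⇒ zSj   [S → z S j]
zSj ⇒ zzSjj   [S → z S j]
zzSjj ⇒ zzzSjjj   [S → z S j]
zzzSjjj ⇒ zzzzSjjjj   [S → z S j]
zzzzSjjjj ⇒ zzzzjjjj   [S → ε]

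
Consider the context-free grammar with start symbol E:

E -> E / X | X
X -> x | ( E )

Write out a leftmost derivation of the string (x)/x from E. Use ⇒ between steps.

E ⇒ E/X ⇒ X/X ⇒ (E)/X ⇒ (X)/X ⇒ (x)/X ⇒ (x)/x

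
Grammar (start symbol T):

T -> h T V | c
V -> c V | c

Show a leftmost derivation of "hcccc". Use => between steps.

T => hTV   [T -> h T V]
hTV => hcV   [T -> c]
hcV => hccV   [V -> c V]
hccV => hcccV   [V -> c V]
hcccV => hcccc   [V -> c]

T => hTV => hcV => hccV => hcccV => hcccc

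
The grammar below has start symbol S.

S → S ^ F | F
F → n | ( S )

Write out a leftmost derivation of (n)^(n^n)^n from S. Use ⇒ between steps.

S ⇒ S^F   [S → S ^ F]
S^F ⇒ S^F^F   [S → S ^ F]
S^F^F ⇒ F^F^F   [S → F]
F^F^F ⇒ (S)^F^F   [F → ( S )]
(S)^F^F ⇒ (F)^F^F   [S → F]
(F)^F^F ⇒ (n)^F^F   [F → n]
(n)^F^F ⇒ (n)^(S)^F   [F → ( S )]
(n)^(S)^F ⇒ (n)^(S^F)^F   [S → S ^ F]
(n)^(S^F)^F ⇒ (n)^(F^F)^F   [S → F]
(n)^(F^F)^F ⇒ (n)^(n^F)^F   [F → n]
(n)^(n^F)^F ⇒ (n)^(n^n)^F   [F → n]
(n)^(n^n)^F ⇒ (n)^(n^n)^n   [F → n]

S⇒S^F⇒S^F^F⇒F^F^F⇒(S)^F^F⇒(F)^F^F⇒(n)^F^F⇒(n)^(S)^F⇒(n)^(S^F)^F⇒(n)^(F^F)^F⇒(n)^(n^F)^F⇒(n)^(n^n)^F⇒(n)^(n^n)^n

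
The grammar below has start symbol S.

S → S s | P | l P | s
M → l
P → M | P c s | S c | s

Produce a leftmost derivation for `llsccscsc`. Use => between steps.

S => lP   [S → l P]
lP => lSc   [P → S c]
lSc => llPc   [S → l P]
llPc => llPcsc   [P → P c s]
llPcsc => llPcscsc   [P → P c s]
llPcscsc => llSccscsc   [P → S c]
llSccscsc => llPccscsc   [S → P]
llPccscsc => llsccscsc   [P → s]

S => lP => lSc => llPc => llPcsc => llPcscsc => llSccscsc => llPccscsc => llsccscsc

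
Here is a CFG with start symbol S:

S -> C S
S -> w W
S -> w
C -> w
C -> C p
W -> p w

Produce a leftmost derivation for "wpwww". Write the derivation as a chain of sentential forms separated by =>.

S => CS   [S -> C S]
CS => CpS   [C -> C p]
CpS => wpS   [C -> w]
wpS => wpCS   [S -> C S]
wpCS => wpwS   [C -> w]
wpwS => wpwCS   [S -> C S]
wpwCS => wpwwS   [C -> w]
wpwwS => wpwww   [S -> w]

S => CS => CpS => wpS => wpCS => wpwS => wpwCS => wpwwS => wpwww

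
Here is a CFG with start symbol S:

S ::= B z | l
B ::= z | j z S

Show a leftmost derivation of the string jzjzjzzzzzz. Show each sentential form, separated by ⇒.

S⇒Bz⇒jzSz⇒jzBzz⇒jzjzSzz⇒jzjzBzzz⇒jzjzjzSzzz⇒jzjzjzBzzzz⇒jzjzjzzzzzz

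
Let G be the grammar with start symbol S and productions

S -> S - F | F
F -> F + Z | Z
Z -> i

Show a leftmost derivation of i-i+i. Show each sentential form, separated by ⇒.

S ⇒ S-F ⇒ F-F ⇒ Z-F ⇒ i-F ⇒ i-F+Z ⇒ i-Z+Z ⇒ i-i+Z ⇒ i-i+i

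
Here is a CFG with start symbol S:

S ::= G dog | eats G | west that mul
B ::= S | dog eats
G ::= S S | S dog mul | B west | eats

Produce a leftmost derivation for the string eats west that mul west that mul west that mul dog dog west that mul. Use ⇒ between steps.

S ⇒ eats G   [S ::= eats G]
eats G ⇒ eats S S   [G ::= S S]
eats S S ⇒ eats G dog S   [S ::= G dog]
eats G dog S ⇒ eats S S dog S   [G ::= S S]
eats S S dog S ⇒ eats west that mul S dog S   [S ::= west that mul]
eats west that mul S dog S ⇒ eats west that mul G dog dog S   [S ::= G dog]
eats west that mul G dog dog S ⇒ eats west that mul S S dog dog S   [G ::= S S]
eats west that mul S S dog dog S ⇒ eats west that mul west that mul S dog dog S   [S ::= west that mul]
eats west that mul west that mul S dog dog S ⇒ eats west that mul west that mul west that mul dog dog S   [S ::= west that mul]
eats west that mul west that mul west that mul dog dog S ⇒ eats west that mul west that mul west that mul dog dog west that mul   [S ::= west that mul]

S ⇒ eats G ⇒ eats S S ⇒ eats G dog S ⇒ eats S S dog S ⇒ eats west that mul S dog S ⇒ eats west that mul G dog dog S ⇒ eats west that mul S S dog dog S ⇒ eats west that mul west that mul S dog dog S ⇒ eats west that mul west that mul west that mul dog dog S ⇒ eats west that mul west that mul west that mul dog dog west that mul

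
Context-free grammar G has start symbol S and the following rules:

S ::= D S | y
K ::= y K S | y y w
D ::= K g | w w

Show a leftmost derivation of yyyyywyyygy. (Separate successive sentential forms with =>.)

S => DS => KgS => yKSgS => yyKSSgS => yyyKSSSgS => yyyyywSSSgS => yyyyywySSgS => yyyyywyySgS => yyyyywyyygS => yyyyywyyygy

S => DS   [S ::= D S]
DS => KgS   [D ::= K g]
KgS => yKSgS   [K ::= y K S]
yKSgS => yyKSSgS   [K ::= y K S]
yyKSSgS => yyyKSSSgS   [K ::= y K S]
yyyKSSSgS => yyyyywSSSgS   [K ::= y y w]
yyyyywSSSgS => yyyyywySSgS   [S ::= y]
yyyyywySSgS => yyyyywyySgS   [S ::= y]
yyyyywyySgS => yyyyywyyygS   [S ::= y]
yyyyywyyygS => yyyyywyyygy   [S ::= y]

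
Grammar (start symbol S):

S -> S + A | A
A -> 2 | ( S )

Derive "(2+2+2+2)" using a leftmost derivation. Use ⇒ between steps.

S⇒A⇒(S)⇒(S+A)⇒(S+A+A)⇒(S+A+A+A)⇒(A+A+A+A)⇒(2+A+A+A)⇒(2+2+A+A)⇒(2+2+2+A)⇒(2+2+2+2)

S ⇒ A   [S -> A]
A ⇒ (S)   [A -> ( S )]
(S) ⇒ (S+A)   [S -> S + A]
(S+A) ⇒ (S+A+A)   [S -> S + A]
(S+A+A) ⇒ (S+A+A+A)   [S -> S + A]
(S+A+A+A) ⇒ (A+A+A+A)   [S -> A]
(A+A+A+A) ⇒ (2+A+A+A)   [A -> 2]
(2+A+A+A) ⇒ (2+2+A+A)   [A -> 2]
(2+2+A+A) ⇒ (2+2+2+A)   [A -> 2]
(2+2+2+A) ⇒ (2+2+2+2)   [A -> 2]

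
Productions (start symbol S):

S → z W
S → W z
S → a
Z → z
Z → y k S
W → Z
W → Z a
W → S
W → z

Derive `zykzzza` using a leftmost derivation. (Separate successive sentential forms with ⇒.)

S ⇒ zW   [S → z W]
zW ⇒ zZa   [W → Z a]
zZa ⇒ zykSa   [Z → y k S]
zykSa ⇒ zykWza   [S → W z]
zykWza ⇒ zykSza   [W → S]
zykSza ⇒ zykWzza   [S → W z]
zykWzza ⇒ zykZzza   [W → Z]
zykZzza ⇒ zykzzza   [Z → z]

S ⇒ zW ⇒ zZa ⇒ zykSa ⇒ zykWza ⇒ zykSza ⇒ zykWzza ⇒ zykZzza ⇒ zykzzza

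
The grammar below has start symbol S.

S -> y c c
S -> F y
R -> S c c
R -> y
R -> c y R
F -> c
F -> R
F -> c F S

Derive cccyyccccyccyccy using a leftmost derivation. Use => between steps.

S=>Fy=>cFSy=>ccFSSy=>ccRSSy=>cccyRSSy=>cccySccSSy=>cccyyccccSSy=>cccyyccccyccSy=>cccyyccccyccyccy

S => Fy   [S -> F y]
Fy => cFSy   [F -> c F S]
cFSy => ccFSSy   [F -> c F S]
ccFSSy => ccRSSy   [F -> R]
ccRSSy => cccyRSSy   [R -> c y R]
cccyRSSy => cccySccSSy   [R -> S c c]
cccySccSSy => cccyyccccSSy   [S -> y c c]
cccyyccccSSy => cccyyccccyccSy   [S -> y c c]
cccyyccccyccSy => cccyyccccyccyccy   [S -> y c c]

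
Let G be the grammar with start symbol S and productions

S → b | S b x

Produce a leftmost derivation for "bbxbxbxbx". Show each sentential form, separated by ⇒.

S⇒Sbx⇒Sbxbx⇒Sbxbxbx⇒Sbxbxbxbx⇒bbxbxbxbx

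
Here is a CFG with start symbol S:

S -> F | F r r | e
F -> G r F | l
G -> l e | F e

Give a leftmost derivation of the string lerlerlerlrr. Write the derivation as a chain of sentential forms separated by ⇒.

S ⇒ Frr ⇒ GrFrr ⇒ FerFrr ⇒ GrFerFrr ⇒ lerFerFrr ⇒ lerGrFerFrr ⇒ lerFerFerFrr ⇒ lerlerFerFrr ⇒ lerlerlerFrr ⇒ lerlerlerlrr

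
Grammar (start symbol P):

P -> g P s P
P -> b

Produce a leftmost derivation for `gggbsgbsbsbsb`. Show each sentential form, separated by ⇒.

P ⇒ gPsP ⇒ ggPsPsP ⇒ gggPsPsPsP ⇒ gggbsPsPsP ⇒ gggbsgPsPsPsP ⇒ gggbsgbsPsPsP ⇒ gggbsgbsbsPsP ⇒ gggbsgbsbsbsP ⇒ gggbsgbsbsbsb

P ⇒ gPsP   [P -> g P s P]
gPsP ⇒ ggPsPsP   [P -> g P s P]
ggPsPsP ⇒ gggPsPsPsP   [P -> g P s P]
gggPsPsPsP ⇒ gggbsPsPsP   [P -> b]
gggbsPsPsP ⇒ gggbsgPsPsPsP   [P -> g P s P]
gggbsgPsPsPsP ⇒ gggbsgbsPsPsP   [P -> b]
gggbsgbsPsPsP ⇒ gggbsgbsbsPsP   [P -> b]
gggbsgbsbsPsP ⇒ gggbsgbsbsbsP   [P -> b]
gggbsgbsbsbsP ⇒ gggbsgbsbsbsb   [P -> b]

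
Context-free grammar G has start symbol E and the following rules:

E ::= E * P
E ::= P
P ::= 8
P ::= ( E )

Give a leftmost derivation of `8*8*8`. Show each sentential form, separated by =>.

E => E*P => E*P*P => P*P*P => 8*P*P => 8*8*P => 8*8*8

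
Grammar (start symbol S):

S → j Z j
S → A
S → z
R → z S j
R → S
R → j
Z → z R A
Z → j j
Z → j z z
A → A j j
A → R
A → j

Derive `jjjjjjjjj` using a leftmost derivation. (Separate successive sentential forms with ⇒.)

S⇒A⇒Ajj⇒Ajjjj⇒Ajjjjjj⇒Ajjjjjjjj⇒Rjjjjjjjj⇒jjjjjjjjj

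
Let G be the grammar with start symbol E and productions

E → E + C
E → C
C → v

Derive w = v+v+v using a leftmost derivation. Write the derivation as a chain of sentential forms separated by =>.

E => E+C   [E → E + C]
E+C => E+C+C   [E → E + C]
E+C+C => C+C+C   [E → C]
C+C+C => v+C+C   [C → v]
v+C+C => v+v+C   [C → v]
v+v+C => v+v+v   [C → v]

E => E+C => E+C+C => C+C+C => v+C+C => v+v+C => v+v+v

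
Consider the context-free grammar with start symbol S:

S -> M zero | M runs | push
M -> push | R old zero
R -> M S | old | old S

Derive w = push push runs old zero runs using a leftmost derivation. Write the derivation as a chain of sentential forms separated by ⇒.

S ⇒ M runs ⇒ R old zero runs ⇒ M S old zero runs ⇒ push S old zero runs ⇒ push M runs old zero runs ⇒ push push runs old zero runs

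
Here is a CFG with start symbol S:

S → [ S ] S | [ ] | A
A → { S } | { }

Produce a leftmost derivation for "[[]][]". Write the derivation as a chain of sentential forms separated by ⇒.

S ⇒ [S]S   [S → [ S ] S]
[S]S ⇒ [[]]S   [S → [ ]]
[[]]S ⇒ [[]][]   [S → [ ]]

S⇒[S]S⇒[[]]S⇒[[]][]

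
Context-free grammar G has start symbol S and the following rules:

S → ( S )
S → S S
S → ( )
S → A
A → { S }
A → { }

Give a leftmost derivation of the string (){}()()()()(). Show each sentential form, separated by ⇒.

S⇒SS⇒SSS⇒()SS⇒()SSS⇒()ASS⇒(){}SS⇒(){}SSS⇒(){}SSSS⇒(){}SSSSS⇒(){}()SSSS⇒(){}()()SSS⇒(){}()()()SS⇒(){}()()()()S⇒(){}()()()()()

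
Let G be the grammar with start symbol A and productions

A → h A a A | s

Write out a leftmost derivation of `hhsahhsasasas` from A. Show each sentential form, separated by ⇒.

A⇒hAaA⇒hhAaAaA⇒hhsaAaA⇒hhsahAaAaA⇒hhsahhAaAaAaA⇒hhsahhsaAaAaA⇒hhsahhsasaAaA⇒hhsahhsasasaA⇒hhsahhsasasas

A ⇒ hAaA   [A → h A a A]
hAaA ⇒ hhAaAaA   [A → h A a A]
hhAaAaA ⇒ hhsaAaA   [A → s]
hhsaAaA ⇒ hhsahAaAaA   [A → h A a A]
hhsahAaAaA ⇒ hhsahhAaAaAaA   [A → h A a A]
hhsahhAaAaAaA ⇒ hhsahhsaAaAaA   [A → s]
hhsahhsaAaAaA ⇒ hhsahhsasaAaA   [A → s]
hhsahhsasaAaA ⇒ hhsahhsasasaA   [A → s]
hhsahhsasasaA ⇒ hhsahhsasasas   [A → s]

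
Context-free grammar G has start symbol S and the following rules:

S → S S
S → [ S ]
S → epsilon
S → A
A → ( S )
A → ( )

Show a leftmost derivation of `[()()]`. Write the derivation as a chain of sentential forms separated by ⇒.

S ⇒ [S] ⇒ [SS] ⇒ [AS] ⇒ [()S] ⇒ [()A] ⇒ [()()]

S ⇒ [S]   [S → [ S ]]
[S] ⇒ [SS]   [S → S S]
[SS] ⇒ [AS]   [S → A]
[AS] ⇒ [()S]   [A → ( )]
[()S] ⇒ [()A]   [S → A]
[()A] ⇒ [()()]   [A → ( )]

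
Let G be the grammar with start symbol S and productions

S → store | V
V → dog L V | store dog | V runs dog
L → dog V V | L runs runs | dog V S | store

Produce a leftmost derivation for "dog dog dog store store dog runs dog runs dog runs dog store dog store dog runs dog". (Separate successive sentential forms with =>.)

S => V => V runs dog => dog L V runs dog => dog dog V V V runs dog => dog dog V runs dog V V runs dog => dog dog V runs dog runs dog V V runs dog => dog dog V runs dog runs dog runs dog V V runs dog => dog dog dog L V runs dog runs dog runs dog V V runs dog => dog dog dog store V runs dog runs dog runs dog V V runs dog => dog dog dog store store dog runs dog runs dog runs dog V V runs dog => dog dog dog store store dog runs dog runs dog runs dog store dog V runs dog => dog dog dog store store dog runs dog runs dog runs dog store dog store dog runs dog

S => V   [S → V]
V => V runs dog   [V → V runs dog]
V runs dog => dog L V runs dog   [V → dog L V]
dog L V runs dog => dog dog V V V runs dog   [L → dog V V]
dog dog V V V runs dog => dog dog V runs dog V V runs dog   [V → V runs dog]
dog dog V runs dog V V runs dog => dog dog V runs dog runs dog V V runs dog   [V → V runs dog]
dog dog V runs dog runs dog V V runs dog => dog dog V runs dog runs dog runs dog V V runs dog   [V → V runs dog]
dog dog V runs dog runs dog runs dog V V runs dog => dog dog dog L V runs dog runs dog runs dog V V runs dog   [V → dog L V]
dog dog dog L V runs dog runs dog runs dog V V runs dog => dog dog dog store V runs dog runs dog runs dog V V runs dog   [L → store]
dog dog dog store V runs dog runs dog runs dog V V runs dog => dog dog dog store store dog runs dog runs dog runs dog V V runs dog   [V → store dog]
dog dog dog store store dog runs dog runs dog runs dog V V runs dog => dog dog dog store store dog runs dog runs dog runs dog store dog V runs dog   [V → store dog]
dog dog dog store store dog runs dog runs dog runs dog store dog V runs dog => dog dog dog store store dog runs dog runs dog runs dog store dog store dog runs dog   [V → store dog]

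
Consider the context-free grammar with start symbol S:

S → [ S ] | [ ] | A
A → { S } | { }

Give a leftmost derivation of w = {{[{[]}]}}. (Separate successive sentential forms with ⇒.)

S ⇒ A   [S → A]
A ⇒ {S}   [A → { S }]
{S} ⇒ {A}   [S → A]
{A} ⇒ {{S}}   [A → { S }]
{{S}} ⇒ {{[S]}}   [S → [ S ]]
{{[S]}} ⇒ {{[A]}}   [S → A]
{{[A]}} ⇒ {{[{S}]}}   [A → { S }]
{{[{S}]}} ⇒ {{[{[]}]}}   [S → [ ]]

S ⇒ A ⇒ {S} ⇒ {A} ⇒ {{S}} ⇒ {{[S]}} ⇒ {{[A]}} ⇒ {{[{S}]}} ⇒ {{[{[]}]}}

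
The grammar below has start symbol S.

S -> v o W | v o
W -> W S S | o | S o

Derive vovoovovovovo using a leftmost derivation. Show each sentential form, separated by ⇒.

S ⇒ voW   [S -> v o W]
voW ⇒ voWSS   [W -> W S S]
voWSS ⇒ voWSSSS   [W -> W S S]
voWSSSS ⇒ voSoSSSS   [W -> S o]
voSoSSSS ⇒ vovooSSSS   [S -> v o]
vovooSSSS ⇒ vovoovoSSS   [S -> v o]
vovoovoSSS ⇒ vovoovovoSS   [S -> v o]
vovoovovoSS ⇒ vovoovovovoS   [S -> v o]
vovoovovovoS ⇒ vovoovovovovo   [S -> v o]

S ⇒ voW ⇒ voWSS ⇒ voWSSSS ⇒ voSoSSSS ⇒ vovooSSSS ⇒ vovoovoSSS ⇒ vovoovovoSS ⇒ vovoovovovoS ⇒ vovoovovovovo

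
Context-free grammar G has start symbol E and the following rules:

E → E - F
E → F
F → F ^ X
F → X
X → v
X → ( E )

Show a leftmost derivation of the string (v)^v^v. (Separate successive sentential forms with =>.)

E => F => F^X => F^X^X => X^X^X => (E)^X^X => (F)^X^X => (X)^X^X => (v)^X^X => (v)^v^X => (v)^v^v

E => F   [E → F]
F => F^X   [F → F ^ X]
F^X => F^X^X   [F → F ^ X]
F^X^X => X^X^X   [F → X]
X^X^X => (E)^X^X   [X → ( E )]
(E)^X^X => (F)^X^X   [E → F]
(F)^X^X => (X)^X^X   [F → X]
(X)^X^X => (v)^X^X   [X → v]
(v)^X^X => (v)^v^X   [X → v]
(v)^v^X => (v)^v^v   [X → v]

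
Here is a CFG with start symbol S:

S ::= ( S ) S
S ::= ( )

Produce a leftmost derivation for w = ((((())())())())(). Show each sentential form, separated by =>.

S => (S)S => ((S)S)S => (((S)S)S)S => ((((S)S)S)S)S => ((((())S)S)S)S => ((((())())S)S)S => ((((())())())S)S => ((((())())())())S => ((((())())())())()

S => (S)S   [S ::= ( S ) S]
(S)S => ((S)S)S   [S ::= ( S ) S]
((S)S)S => (((S)S)S)S   [S ::= ( S ) S]
(((S)S)S)S => ((((S)S)S)S)S   [S ::= ( S ) S]
((((S)S)S)S)S => ((((())S)S)S)S   [S ::= ( )]
((((())S)S)S)S => ((((())())S)S)S   [S ::= ( )]
((((())())S)S)S => ((((())())())S)S   [S ::= ( )]
((((())())())S)S => ((((())())())())S   [S ::= ( )]
((((())())())())S => ((((())())())())()   [S ::= ( )]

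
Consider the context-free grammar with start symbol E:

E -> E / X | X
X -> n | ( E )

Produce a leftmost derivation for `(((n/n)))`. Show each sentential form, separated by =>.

E => X => (E) => (X) => ((E)) => ((X)) => (((E))) => (((E/X))) => (((X/X))) => (((n/X))) => (((n/n)))

E => X   [E -> X]
X => (E)   [X -> ( E )]
(E) => (X)   [E -> X]
(X) => ((E))   [X -> ( E )]
((E)) => ((X))   [E -> X]
((X)) => (((E)))   [X -> ( E )]
(((E))) => (((E/X)))   [E -> E / X]
(((E/X))) => (((X/X)))   [E -> X]
(((X/X))) => (((n/X)))   [X -> n]
(((n/X))) => (((n/n)))   [X -> n]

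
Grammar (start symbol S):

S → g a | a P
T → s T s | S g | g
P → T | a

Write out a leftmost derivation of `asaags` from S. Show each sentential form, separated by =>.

S => aP => aT => asTs => asSgs => asaPgs => asaags

S => aP   [S → a P]
aP => aT   [P → T]
aT => asTs   [T → s T s]
asTs => asSgs   [T → S g]
asSgs => asaPgs   [S → a P]
asaPgs => asaags   [P → a]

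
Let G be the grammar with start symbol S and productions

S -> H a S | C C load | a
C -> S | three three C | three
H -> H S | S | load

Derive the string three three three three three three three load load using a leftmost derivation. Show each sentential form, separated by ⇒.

S ⇒ C C load ⇒ three three C C load ⇒ three three three C load ⇒ three three three S load ⇒ three three three C C load load ⇒ three three three three three C C load load ⇒ three three three three three three C load load ⇒ three three three three three three three load load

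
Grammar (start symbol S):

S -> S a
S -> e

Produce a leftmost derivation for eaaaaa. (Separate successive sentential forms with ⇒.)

S ⇒ Sa   [S -> S a]
Sa ⇒ Saa   [S -> S a]
Saa ⇒ Saaa   [S -> S a]
Saaa ⇒ Saaaa   [S -> S a]
Saaaa ⇒ Saaaaa   [S -> S a]
Saaaaa ⇒ eaaaaa   [S -> e]

S⇒Sa⇒Saa⇒Saaa⇒Saaaa⇒Saaaaa⇒eaaaaa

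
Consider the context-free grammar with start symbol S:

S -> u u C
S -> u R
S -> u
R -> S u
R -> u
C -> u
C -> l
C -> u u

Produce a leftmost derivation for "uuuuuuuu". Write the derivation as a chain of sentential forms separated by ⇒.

S ⇒ uR ⇒ uSu ⇒ uuRu ⇒ uuSuu ⇒ uuuuCuu ⇒ uuuuuuuu

S ⇒ uR   [S -> u R]
uR ⇒ uSu   [R -> S u]
uSu ⇒ uuRu   [S -> u R]
uuRu ⇒ uuSuu   [R -> S u]
uuSuu ⇒ uuuuCuu   [S -> u u C]
uuuuCuu ⇒ uuuuuuuu   [C -> u u]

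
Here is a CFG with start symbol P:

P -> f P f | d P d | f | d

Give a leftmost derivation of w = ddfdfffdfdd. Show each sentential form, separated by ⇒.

P⇒dPd⇒ddPdd⇒ddfPfdd⇒ddfdPdfdd⇒ddfdfPfdfdd⇒ddfdfffdfdd

P ⇒ dPd   [P -> d P d]
dPd ⇒ ddPdd   [P -> d P d]
ddPdd ⇒ ddfPfdd   [P -> f P f]
ddfPfdd ⇒ ddfdPdfdd   [P -> d P d]
ddfdPdfdd ⇒ ddfdfPfdfdd   [P -> f P f]
ddfdfPfdfdd ⇒ ddfdfffdfdd   [P -> f]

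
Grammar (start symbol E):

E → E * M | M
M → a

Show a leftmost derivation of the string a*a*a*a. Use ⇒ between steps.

E ⇒ E*M   [E → E * M]
E*M ⇒ E*M*M   [E → E * M]
E*M*M ⇒ E*M*M*M   [E → E * M]
E*M*M*M ⇒ M*M*M*M   [E → M]
M*M*M*M ⇒ a*M*M*M   [M → a]
a*M*M*M ⇒ a*a*M*M   [M → a]
a*a*M*M ⇒ a*a*a*M   [M → a]
a*a*a*M ⇒ a*a*a*a   [M → a]

E⇒E*M⇒E*M*M⇒E*M*M*M⇒M*M*M*M⇒a*M*M*M⇒a*a*M*M⇒a*a*a*M⇒a*a*a*a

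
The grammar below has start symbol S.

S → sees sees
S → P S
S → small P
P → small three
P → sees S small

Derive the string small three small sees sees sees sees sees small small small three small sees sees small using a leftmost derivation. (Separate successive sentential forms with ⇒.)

S ⇒ P S ⇒ small three S ⇒ small three small P ⇒ small three small sees S small ⇒ small three small sees P S small ⇒ small three small sees sees S small S small ⇒ small three small sees sees P S small S small ⇒ small three small sees sees sees S small S small S small ⇒ small three small sees sees sees sees sees small S small S small ⇒ small three small sees sees sees sees sees small small P small S small ⇒ small three small sees sees sees sees sees small small small three small S small ⇒ small three small sees sees sees sees sees small small small three small sees sees small

S ⇒ P S   [S → P S]
P S ⇒ small three S   [P → small three]
small three S ⇒ small three small P   [S → small P]
small three small P ⇒ small three small sees S small   [P → sees S small]
small three small sees S small ⇒ small three small sees P S small   [S → P S]
small three small sees P S small ⇒ small three small sees sees S small S small   [P → sees S small]
small three small sees sees S small S small ⇒ small three small sees sees P S small S small   [S → P S]
small three small sees sees P S small S small ⇒ small three small sees sees sees S small S small S small   [P → sees S small]
small three small sees sees sees S small S small S small ⇒ small three small sees sees sees sees sees small S small S small   [S → sees sees]
small three small sees sees sees sees sees small S small S small ⇒ small three small sees sees sees sees sees small small P small S small   [S → small P]
small three small sees sees sees sees sees small small P small S small ⇒ small three small sees sees sees sees sees small small small three small S small   [P → small three]
small three small sees sees sees sees sees small small small three small S small ⇒ small three small sees sees sees sees sees small small small three small sees sees small   [S → sees sees]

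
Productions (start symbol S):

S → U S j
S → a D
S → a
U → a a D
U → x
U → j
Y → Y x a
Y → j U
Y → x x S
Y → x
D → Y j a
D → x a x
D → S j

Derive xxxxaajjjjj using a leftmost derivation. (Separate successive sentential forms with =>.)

S => USj => xSj => xUSjj => xxSjj => xxUSjjj => xxxSjjj => xxxUSjjjj => xxxxSjjjj => xxxxaDjjjj => xxxxaSjjjjj => xxxxaajjjjj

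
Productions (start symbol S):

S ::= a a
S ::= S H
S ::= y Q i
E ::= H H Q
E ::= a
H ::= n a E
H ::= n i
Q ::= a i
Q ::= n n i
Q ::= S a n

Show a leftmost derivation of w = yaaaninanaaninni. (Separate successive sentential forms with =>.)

S=>SH=>yQiH=>ySaniH=>yaaaniH=>yaaaninaE=>yaaaninaHHQ=>yaaaninanaEHQ=>yaaaninanaaHQ=>yaaaninanaaniQ=>yaaaninanaaninni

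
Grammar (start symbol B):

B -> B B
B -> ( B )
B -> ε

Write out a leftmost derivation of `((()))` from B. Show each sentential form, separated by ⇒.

B⇒BB⇒BBB⇒(B)BB⇒((B))BB⇒((BB))BB⇒((BBB))BB⇒(((B)BB))BB⇒((()BB))BB⇒((()B))BB⇒((()))BB⇒((()))B⇒((()))

B ⇒ BB   [B -> B B]
BB ⇒ BBB   [B -> B B]
BBB ⇒ (B)BB   [B -> ( B )]
(B)BB ⇒ ((B))BB   [B -> ( B )]
((B))BB ⇒ ((BB))BB   [B -> B B]
((BB))BB ⇒ ((BBB))BB   [B -> B B]
((BBB))BB ⇒ (((B)BB))BB   [B -> ( B )]
(((B)BB))BB ⇒ ((()BB))BB   [B -> ε]
((()BB))BB ⇒ ((()B))BB   [B -> ε]
((()B))BB ⇒ ((()))BB   [B -> ε]
((()))BB ⇒ ((()))B   [B -> ε]
((()))B ⇒ ((()))   [B -> ε]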